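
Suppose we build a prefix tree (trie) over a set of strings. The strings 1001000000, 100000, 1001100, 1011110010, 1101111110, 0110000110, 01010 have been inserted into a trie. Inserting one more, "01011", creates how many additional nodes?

"0101" is already a path in the trie; the remaining "1" must be added.
So 5 − 4 = 1 new nodes.

1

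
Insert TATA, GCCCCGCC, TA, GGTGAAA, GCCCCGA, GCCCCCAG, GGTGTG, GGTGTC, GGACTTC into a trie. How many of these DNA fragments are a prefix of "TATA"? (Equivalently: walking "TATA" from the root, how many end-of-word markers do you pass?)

Check each prefix of "TATA" against the stored set — each match is an end-marker on the path.
Prefixes of the query that are stored words: "TA", "TATA"
Count: 2

2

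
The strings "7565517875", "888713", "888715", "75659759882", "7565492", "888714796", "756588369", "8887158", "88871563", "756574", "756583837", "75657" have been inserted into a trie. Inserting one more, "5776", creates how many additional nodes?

4

No existing word starts with "5", so every character of "5776" needs a new node.
4 − 0 = 4 new nodes.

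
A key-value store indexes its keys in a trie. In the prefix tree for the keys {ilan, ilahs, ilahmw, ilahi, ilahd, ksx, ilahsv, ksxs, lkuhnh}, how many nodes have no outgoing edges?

7

A leaf is a node with no children — equivalently, the end of a word that is not a proper prefix of any other stored word.
Those words: "ilahd", "ilahi", "ilahmw", "ilahsv", "ilan", "ksxs", "lkuhnh"
Leaf count: 7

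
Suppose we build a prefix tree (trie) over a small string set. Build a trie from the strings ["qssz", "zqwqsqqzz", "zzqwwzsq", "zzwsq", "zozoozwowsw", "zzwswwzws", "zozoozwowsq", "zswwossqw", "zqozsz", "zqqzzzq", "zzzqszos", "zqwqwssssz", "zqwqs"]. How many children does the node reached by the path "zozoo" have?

The children of the "zozoo" node are the distinct next characters among strings starting with "zozoo".
Characters that immediately follow "zozoo" among the stored strings: {z}.
That node has 1 child edge.

1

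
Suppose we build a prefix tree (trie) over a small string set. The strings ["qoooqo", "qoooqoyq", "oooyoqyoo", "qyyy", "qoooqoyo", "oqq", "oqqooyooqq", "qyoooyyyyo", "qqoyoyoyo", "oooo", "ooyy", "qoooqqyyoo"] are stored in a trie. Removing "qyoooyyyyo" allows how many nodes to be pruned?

8

Walk "qyoooyyyyo" from the leaf back toward the root, removing each node that no remaining word uses.
The suffix "oooyyyyo" (8 nodes) is used only by "qyoooyyyyo"; the node for "qy" still has the child "y", so pruning stops there.
Nodes removed: 8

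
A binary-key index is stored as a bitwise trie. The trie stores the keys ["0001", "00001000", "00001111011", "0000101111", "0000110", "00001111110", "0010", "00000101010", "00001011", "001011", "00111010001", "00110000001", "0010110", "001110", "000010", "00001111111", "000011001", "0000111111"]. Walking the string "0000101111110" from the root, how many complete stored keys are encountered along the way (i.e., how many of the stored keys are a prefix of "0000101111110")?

3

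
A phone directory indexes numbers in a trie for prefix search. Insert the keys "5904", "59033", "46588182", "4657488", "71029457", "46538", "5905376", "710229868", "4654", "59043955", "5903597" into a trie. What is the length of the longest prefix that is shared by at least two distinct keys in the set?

The deepest shared node is where two words last agree before diverging.
e.g. "59033" and "5903597" share the prefix "5903" of length 4; no pair shares a longer one.
Longest shared-prefix length: 4

4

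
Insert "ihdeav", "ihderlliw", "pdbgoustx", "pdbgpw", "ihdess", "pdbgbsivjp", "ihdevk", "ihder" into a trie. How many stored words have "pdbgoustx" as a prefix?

Traverse to the node for "pdbgoustx", then collect every word in that subtree.
Words under "pdbgoustx": pdbgoustx
Count: 1

1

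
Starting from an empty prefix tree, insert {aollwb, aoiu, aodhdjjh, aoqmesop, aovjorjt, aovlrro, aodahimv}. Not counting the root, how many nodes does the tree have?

35

Insert word by word; a character creates a node only if that edge doesn't already exist:
  "aollwb" → 6 new (a, o, l, l, w, b)
  "aoiu" → prefix "ao" already present; 2 new (i, u)
  "aodhdjjh" → prefix "ao" already present; 6 new (d, h, d, j, j, h)
  "aoqmesop" → prefix "ao" already present; 6 new (q, m, e, s, o, p)
  "aovjorjt" → prefix "ao" already present; 6 new (v, j, o, r, j, t)
  "aovlrro" → prefix "aov" already present; 4 new (l, r, r, o)
  "aodahimv" → prefix "aod" already present; 5 new (a, h, i, m, v)
Total nodes = 6 + 2 + 6 + 6 + 6 + 4 + 5 = 35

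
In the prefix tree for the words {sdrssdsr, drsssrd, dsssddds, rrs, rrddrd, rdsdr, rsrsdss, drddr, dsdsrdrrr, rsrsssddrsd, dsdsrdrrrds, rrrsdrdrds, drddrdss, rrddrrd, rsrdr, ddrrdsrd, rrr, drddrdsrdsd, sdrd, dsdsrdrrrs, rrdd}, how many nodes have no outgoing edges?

A leaf is a node with no children — equivalently, the end of a word that is not a proper prefix of any other stored word.
Those words: "ddrrdsrd", "drddrdsrdsd", "drddrdss", "drsssrd", "dsdsrdrrrds", "dsdsrdrrrs", "dsssddds", "rdsdr", "rrddrd", "rrddrrd", "rrrsdrdrds", "rrs", "rsrdr", "rsrsdss", "rsrsssddrsd", "sdrd", "sdrssdsr"
Leaf count: 17

17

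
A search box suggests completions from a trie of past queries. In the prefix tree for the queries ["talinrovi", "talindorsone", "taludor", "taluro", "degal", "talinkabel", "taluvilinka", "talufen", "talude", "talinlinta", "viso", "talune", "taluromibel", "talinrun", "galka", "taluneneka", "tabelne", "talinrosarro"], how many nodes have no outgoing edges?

Leaves are exactly the stored words that no other stored word extends.
Those words: "degal", "galka", "tabelne", "talindorsone", "talinkabel", "talinlinta", "talinrosarro", "talinrovi", "talinrun", "talude", "taludor", "talufen", "taluneneka", "taluromibel", "taluvilinka", "viso"
Leaf count: 16

16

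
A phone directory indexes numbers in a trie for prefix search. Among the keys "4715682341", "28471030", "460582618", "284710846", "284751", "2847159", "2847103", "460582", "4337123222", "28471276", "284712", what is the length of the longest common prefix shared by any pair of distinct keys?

7

The deepest shared node is where two words last agree before diverging.
e.g. "2847103" and "28471030" share the prefix "2847103" of length 7; no pair shares a longer one.
Longest shared-prefix length: 7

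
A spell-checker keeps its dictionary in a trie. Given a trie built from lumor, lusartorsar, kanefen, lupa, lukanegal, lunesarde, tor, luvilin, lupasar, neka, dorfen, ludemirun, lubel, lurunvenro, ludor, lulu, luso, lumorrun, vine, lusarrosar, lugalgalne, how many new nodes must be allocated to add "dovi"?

2

Walking "dovi" from the root, the first 2 characters ("do") follow existing edges; "v" is the first miss.
New nodes needed: |"dovi"| − 2 = 4 − 2 = 2.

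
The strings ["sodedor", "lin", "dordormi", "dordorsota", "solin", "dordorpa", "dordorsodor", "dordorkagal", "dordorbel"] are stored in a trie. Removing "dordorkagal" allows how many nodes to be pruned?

A node on "dordorkagal"'s path can go only if nothing else ends at it or branches off below it.
The suffix "kagal" (5 nodes) is used only by "dordorkagal"; the node for "dordor" still has the child "m", so pruning stops there.
Nodes removed: 5

5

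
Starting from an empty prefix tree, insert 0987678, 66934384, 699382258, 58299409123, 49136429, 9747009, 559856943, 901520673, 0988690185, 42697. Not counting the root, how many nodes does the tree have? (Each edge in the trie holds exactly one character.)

Count nodes per top-level branch (shared prefixes stored once):
  '0'-branch (0987678, 0988690185): 14 nodes
  '4'-branch (42697, 49136429): 12 nodes
  '5'-branch (559856943, 58299409123): 19 nodes
  '6'-branch (66934384, 699382258): 16 nodes
  '9'-branch (901520673, 9747009): 15 nodes
Sum: 76

76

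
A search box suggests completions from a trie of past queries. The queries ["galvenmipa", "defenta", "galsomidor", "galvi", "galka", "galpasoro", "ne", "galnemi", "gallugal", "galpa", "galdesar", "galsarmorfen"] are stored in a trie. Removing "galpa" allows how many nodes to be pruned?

0

Walk "galpa" from the leaf back toward the root, removing each node that no remaining word uses.
Every node on "galpa" is still needed (e.g. by "galpasoro"), so nothing is freed.
Nodes removed: 0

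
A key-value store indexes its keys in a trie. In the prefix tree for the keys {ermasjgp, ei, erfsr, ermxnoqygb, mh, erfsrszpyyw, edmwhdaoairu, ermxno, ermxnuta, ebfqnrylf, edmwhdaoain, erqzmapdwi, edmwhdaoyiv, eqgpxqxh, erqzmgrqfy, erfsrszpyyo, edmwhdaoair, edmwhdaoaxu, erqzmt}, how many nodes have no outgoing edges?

16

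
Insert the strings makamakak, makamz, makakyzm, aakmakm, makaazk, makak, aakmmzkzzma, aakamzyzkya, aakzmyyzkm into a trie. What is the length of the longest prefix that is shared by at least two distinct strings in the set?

Look for the deepest trie node that still has at least two words in its subtree.
"makak" and "makakyzm" agree on "makak" (5 characters) before diverging; nothing deeper is shared.
Longest shared-prefix length: 5

5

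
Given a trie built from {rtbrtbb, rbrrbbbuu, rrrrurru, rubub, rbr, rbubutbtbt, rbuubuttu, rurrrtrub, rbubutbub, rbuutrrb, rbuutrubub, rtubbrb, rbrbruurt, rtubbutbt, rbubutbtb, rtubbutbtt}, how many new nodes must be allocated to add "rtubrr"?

2

The longest prefix of "rtubrr" already in the trie is "rtub" (length 4).
Each of the 2 remaining characters creates one node.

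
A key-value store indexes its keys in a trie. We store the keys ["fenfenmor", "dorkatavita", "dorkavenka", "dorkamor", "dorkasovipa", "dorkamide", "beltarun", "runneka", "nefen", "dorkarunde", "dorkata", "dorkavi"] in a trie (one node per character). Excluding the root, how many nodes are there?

Trace insertions, counting only characters that open a new branch:
  "fenfenmor" → 9 new (f, e, n, f, e, n, m, o, r)
  "dorkatavita" → 11 new (d, o, r, k, a, t, a, v, i, t, a)
  "dorkavenka" → prefix "dorka" already present; 5 new (v, e, n, k, a)
  "dorkamor" → prefix "dorka" already present; 3 new (m, o, r)
  "dorkasovipa" → prefix "dorka" already present; 6 new (s, o, v, i, p, a)
  "dorkamide" → prefix "dorkam" already present; 3 new (i, d, e)
  "beltarun" → 8 new (b, e, l, t, a, r, u, n)
  "runneka" → 7 new (r, u, n, n, e, k, a)
  "nefen" → 5 new (n, e, f, e, n)
  "dorkarunde" → prefix "dorka" already present; 5 new (r, u, n, d, e)
  "dorkata" → prefix "dorkata" already present; 0 new (none)
  "dorkavi" → prefix "dorkav" already present; 1 new (i)
Total nodes = 9 + 11 + 5 + 3 + 6 + 3 + 8 + 7 + 5 + 5 + 0 + 1 = 63

63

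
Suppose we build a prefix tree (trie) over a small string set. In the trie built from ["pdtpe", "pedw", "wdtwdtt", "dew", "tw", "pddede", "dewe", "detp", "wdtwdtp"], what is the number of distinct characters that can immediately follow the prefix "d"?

1

Walk "d" from the root, arriving at one node.
Characters that immediately follow "d" among the stored strings: {e}.
That node has 1 child edge.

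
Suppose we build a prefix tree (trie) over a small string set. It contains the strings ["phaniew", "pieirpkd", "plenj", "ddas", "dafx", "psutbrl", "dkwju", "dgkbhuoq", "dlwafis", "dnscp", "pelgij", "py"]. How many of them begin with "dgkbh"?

1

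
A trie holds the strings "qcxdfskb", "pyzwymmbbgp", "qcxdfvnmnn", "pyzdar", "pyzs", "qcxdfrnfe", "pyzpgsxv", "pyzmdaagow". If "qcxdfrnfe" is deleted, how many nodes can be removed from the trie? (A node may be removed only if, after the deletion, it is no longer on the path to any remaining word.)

4

A node on "qcxdfrnfe"'s path can go only if nothing else ends at it or branches off below it.
The suffix "rnfe" (4 nodes) is used only by "qcxdfrnfe"; the node for "qcxdf" still has the child "s", so pruning stops there.
Nodes removed: 4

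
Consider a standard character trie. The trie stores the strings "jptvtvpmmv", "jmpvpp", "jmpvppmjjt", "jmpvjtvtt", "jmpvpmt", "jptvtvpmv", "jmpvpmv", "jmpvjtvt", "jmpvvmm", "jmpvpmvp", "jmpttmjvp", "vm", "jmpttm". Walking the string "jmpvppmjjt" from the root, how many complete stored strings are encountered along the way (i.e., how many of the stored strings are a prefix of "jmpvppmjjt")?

Traverse "jmpvppmjjt" character by character; count nodes along the way that are marked as word ends.
Prefixes of the query that are stored words: "jmpvpp", "jmpvppmjjt"
Count: 2

2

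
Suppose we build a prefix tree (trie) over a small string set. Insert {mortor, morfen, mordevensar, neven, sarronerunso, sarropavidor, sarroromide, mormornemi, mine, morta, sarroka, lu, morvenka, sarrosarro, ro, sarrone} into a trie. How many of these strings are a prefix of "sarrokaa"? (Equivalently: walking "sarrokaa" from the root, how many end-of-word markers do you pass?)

1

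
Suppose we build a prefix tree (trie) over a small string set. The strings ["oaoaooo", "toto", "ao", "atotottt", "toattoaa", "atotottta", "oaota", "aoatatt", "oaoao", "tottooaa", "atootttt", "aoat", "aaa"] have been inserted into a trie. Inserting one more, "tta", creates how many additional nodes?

Walking "tta" from the root, the first 1 characters ("t") follow existing edges; "t" is the first miss.
New nodes needed: |"tta"| − 1 = 3 − 1 = 2.

2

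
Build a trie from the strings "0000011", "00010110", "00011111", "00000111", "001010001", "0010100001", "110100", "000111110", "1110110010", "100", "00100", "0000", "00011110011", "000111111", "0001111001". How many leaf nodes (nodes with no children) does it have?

11

Leaves are exactly the stored words that no other stored word extends.
Those words: "00000111", "00010110", "00011110011", "000111110", "000111111", "00100", "0010100001", "001010001", "100", "110100", "1110110010"
Leaf count: 11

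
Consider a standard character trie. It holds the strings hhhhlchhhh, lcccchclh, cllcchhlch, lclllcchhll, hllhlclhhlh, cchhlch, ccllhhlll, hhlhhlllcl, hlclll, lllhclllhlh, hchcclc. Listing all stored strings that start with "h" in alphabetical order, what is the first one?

Words with prefix "h", in lexicographic order: "hchcclc", "hhhhlchhhh", "hhlhhlllcl", "hlclll", "hllhlclhhlh"
Position 1: hchcclc

hchcclc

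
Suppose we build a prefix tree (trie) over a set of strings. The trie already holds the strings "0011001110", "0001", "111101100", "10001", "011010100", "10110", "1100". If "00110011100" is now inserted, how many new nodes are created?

"0011001110" is already a path in the trie; the remaining "0" must be added.
Each of the 1 remaining characters creates one node.

1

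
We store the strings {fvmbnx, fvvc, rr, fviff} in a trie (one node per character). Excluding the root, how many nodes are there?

13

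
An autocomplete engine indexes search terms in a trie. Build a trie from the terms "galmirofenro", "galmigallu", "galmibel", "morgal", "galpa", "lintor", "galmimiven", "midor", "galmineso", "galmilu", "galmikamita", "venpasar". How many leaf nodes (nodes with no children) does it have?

12

Leaves are exactly the stored words that no other stored word extends.
Those words: "galmibel", "galmigallu", "galmikamita", "galmilu", "galmimiven", "galmineso", "galmirofenro", "galpa", "lintor", "midor", "morgal", "venpasar"
Leaf count: 12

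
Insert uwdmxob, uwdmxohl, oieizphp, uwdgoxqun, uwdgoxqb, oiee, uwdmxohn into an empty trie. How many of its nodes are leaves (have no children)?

7

Leaves are exactly the stored words that no other stored word extends.
Those words: "oiee", "oieizphp", "uwdgoxqb", "uwdgoxqun", "uwdmxob", "uwdmxohl", "uwdmxohn"
Leaf count: 7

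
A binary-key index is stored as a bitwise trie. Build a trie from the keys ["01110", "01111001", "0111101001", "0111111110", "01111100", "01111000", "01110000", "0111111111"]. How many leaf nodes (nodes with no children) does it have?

7

Leaves are exactly the stored words that no other stored word extends.
Those words: "01110000", "01111000", "01111001", "0111101001", "01111100", "0111111110", "0111111111"
Leaf count: 7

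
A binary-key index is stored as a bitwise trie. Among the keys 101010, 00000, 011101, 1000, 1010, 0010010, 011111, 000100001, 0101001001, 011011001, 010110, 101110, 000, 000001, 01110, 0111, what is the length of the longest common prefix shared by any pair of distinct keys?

Equivalently: take the maximum, over all pairs, of their longest common prefix length.
e.g. "00000" and "000001" share the prefix "00000" of length 5; no pair shares a longer one.
Longest shared-prefix length: 5

5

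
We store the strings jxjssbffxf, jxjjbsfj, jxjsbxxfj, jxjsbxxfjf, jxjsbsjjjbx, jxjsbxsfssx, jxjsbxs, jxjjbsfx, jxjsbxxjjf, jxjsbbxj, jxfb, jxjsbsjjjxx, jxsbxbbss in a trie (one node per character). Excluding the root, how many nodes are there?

50

Count nodes per top-level branch (shared prefixes stored once):
  'j'-branch (jxfb, jxjjbsfj, jxjjbsfx, jxjsbbxj, jxjsbsjjjbx, jxjsbsjjjxx, jxjsbxs, jxjsbxsfssx, jxjsbxxfj, jxjsbxxfjf, jxjsbxxjjf, jxjssbffxf, jxsbxbbss): 50 nodes
Sum: 50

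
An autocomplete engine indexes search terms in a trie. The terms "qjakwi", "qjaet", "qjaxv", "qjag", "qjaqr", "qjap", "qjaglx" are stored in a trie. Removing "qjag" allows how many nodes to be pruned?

Walk "qjag" from the leaf back toward the root, removing each node that no remaining word uses.
Every node on "qjag" is still needed (e.g. by "qjaglx"), so nothing is freed.
Nodes removed: 0

0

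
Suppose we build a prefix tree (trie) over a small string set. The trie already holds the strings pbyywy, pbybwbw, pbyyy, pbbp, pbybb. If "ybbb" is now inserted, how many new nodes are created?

"ybbb" shares no prefix with any stored word, so all 4 characters open new nodes.
4 − 0 = 4 new nodes.

4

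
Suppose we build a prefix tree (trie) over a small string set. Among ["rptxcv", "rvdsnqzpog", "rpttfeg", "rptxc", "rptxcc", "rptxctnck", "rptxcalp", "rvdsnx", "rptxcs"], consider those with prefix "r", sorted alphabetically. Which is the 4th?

rptxcc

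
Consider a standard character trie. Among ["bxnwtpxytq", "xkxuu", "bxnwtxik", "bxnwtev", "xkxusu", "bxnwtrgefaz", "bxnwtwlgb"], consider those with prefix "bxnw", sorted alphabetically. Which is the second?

bxnwtpxytq

Words with prefix "bxnw", in lexicographic order: "bxnwtev", "bxnwtpxytq", "bxnwtrgefaz", "bxnwtwlgb", "bxnwtxik"
Position 2: bxnwtpxytq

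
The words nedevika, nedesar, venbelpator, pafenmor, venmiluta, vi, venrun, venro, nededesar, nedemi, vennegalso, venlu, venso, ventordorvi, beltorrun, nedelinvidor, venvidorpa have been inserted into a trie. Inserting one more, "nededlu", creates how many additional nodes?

The longest prefix of "nededlu" already in the trie is "neded" (length 5).
Each of the 2 remaining characters creates one node.

2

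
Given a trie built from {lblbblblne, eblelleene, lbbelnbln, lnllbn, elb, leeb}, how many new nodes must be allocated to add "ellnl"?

3

"el" is already a path in the trie; the remaining "lnl" must be added.
So 5 − 2 = 3 new nodes.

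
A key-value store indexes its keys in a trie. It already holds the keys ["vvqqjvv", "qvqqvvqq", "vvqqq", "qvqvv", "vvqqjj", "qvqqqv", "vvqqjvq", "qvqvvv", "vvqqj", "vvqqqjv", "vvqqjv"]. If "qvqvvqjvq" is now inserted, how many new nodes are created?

The longest prefix of "qvqvvqjvq" already in the trie is "qvqvv" (length 5).
So 9 − 5 = 4 new nodes.

4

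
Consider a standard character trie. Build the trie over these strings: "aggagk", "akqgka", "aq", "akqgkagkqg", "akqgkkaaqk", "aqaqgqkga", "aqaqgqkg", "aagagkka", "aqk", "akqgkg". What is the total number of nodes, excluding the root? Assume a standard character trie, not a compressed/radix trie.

37

Trie structure (* marks end of a word):
(root)
└─ a
   ├─ a
   │  └─ g
   │     └─ a
   │        └─ g
   │           └─ k
   │              └─ k
   │                 └─ a *
   ├─ g
   │  └─ g
   │     └─ a
   │        └─ g
   │           └─ k *
   ├─ k
   │  └─ q
   │     └─ g
   │        └─ k
   │           ├─ a *
   │           │  └─ g
   │           │     └─ k
   │           │        └─ q
   │           │           └─ g *
   │           ├─ g *
   │           └─ k
   │              └─ a
   │                 └─ a
   │                    └─ q
   │                       └─ k *
   └─ q *
      ├─ a
      │  └─ q
      │     └─ g
      │        └─ q
      │           └─ k
      │              └─ g *
      │                 └─ a *
      └─ k *
Counting every labelled node above: 37.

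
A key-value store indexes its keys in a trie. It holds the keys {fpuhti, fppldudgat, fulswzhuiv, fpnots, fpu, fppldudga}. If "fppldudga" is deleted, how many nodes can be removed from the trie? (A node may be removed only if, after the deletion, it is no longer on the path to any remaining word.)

0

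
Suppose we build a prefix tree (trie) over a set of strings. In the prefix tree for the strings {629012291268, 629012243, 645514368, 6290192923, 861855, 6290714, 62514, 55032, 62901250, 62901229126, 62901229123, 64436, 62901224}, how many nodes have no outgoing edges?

11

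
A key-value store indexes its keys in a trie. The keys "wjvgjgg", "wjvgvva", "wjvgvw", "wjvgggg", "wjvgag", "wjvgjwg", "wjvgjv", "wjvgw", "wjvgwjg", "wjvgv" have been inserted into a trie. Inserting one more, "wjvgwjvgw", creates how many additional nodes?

3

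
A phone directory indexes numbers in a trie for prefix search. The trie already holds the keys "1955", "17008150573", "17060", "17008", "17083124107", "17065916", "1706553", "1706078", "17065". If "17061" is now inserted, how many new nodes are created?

1

"1706" is already a path in the trie; the remaining "1" must be added.
New nodes needed: |"17061"| − 4 = 5 − 4 = 1.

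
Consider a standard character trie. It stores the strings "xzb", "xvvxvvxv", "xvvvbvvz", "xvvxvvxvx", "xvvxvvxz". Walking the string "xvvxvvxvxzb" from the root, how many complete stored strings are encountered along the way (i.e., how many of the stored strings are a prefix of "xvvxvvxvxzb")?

Traverse "xvvxvvxvxzb" character by character; count nodes along the way that are marked as word ends.
Prefixes of the query that are stored words: "xvvxvvxv", "xvvxvvxvx"
Count: 2

2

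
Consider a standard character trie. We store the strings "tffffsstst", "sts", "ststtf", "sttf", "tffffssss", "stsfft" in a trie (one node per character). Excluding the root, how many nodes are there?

23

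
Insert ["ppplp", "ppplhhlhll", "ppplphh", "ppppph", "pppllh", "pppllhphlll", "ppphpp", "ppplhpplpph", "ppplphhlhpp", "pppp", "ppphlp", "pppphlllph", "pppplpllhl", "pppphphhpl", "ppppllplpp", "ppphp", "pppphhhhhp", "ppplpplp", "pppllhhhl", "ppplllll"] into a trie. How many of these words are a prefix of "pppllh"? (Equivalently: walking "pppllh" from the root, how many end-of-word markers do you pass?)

Check each prefix of "pppllh" against the stored set — each match is an end-marker on the path.
Prefixes of the query that are stored words: "pppllh"
Count: 1

1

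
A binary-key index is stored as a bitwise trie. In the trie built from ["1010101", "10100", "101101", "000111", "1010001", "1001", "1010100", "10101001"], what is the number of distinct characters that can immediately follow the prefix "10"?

2

Follow the path "10" to its node, then look at its outgoing edges.
Distinct next characters after "10": 0, 1.
That node has 2 child edges.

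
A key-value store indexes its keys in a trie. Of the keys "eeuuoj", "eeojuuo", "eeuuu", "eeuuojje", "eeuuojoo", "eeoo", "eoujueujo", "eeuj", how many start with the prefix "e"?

Walk to "e"; the words in its subtree are exactly those with that prefix.
Matches: "eeojuuo", "eeoo", "eeuj", "eeuuoj", "eeuuojje", "eeuuojoo", "eeuuu", "eoujueujo"
Count: 8

8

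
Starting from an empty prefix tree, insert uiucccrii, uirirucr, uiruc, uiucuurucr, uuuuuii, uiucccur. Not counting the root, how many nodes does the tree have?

Trace insertions, counting only characters that open a new branch:
  "uiucccrii" → 9 new (u, i, u, c, c, c, r, i, i)
  "uirirucr" → prefix "ui" already present; 6 new (r, i, r, u, c, r)
  "uiruc" → prefix "uir" already present; 2 new (u, c)
  "uiucuurucr" → prefix "uiuc" already present; 6 new (u, u, r, u, c, r)
  "uuuuuii" → prefix "u" already present; 6 new (u, u, u, u, i, i)
  "uiucccur" → prefix "uiuccc" already present; 2 new (u, r)
Total nodes = 9 + 6 + 2 + 6 + 6 + 2 = 31

31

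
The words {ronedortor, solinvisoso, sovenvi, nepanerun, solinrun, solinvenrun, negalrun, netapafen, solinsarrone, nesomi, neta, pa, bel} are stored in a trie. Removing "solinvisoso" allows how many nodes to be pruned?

After clearing the end-marker at "solinvisoso", prune upward until reaching a node still needed by another word.
The suffix "isoso" (5 nodes) is used only by "solinvisoso"; the node for "solinv" still has the child "e", so pruning stops there.
Nodes removed: 5

5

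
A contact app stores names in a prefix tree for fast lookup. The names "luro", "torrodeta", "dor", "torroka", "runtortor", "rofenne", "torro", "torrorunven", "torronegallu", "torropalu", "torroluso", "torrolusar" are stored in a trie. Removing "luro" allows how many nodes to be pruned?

4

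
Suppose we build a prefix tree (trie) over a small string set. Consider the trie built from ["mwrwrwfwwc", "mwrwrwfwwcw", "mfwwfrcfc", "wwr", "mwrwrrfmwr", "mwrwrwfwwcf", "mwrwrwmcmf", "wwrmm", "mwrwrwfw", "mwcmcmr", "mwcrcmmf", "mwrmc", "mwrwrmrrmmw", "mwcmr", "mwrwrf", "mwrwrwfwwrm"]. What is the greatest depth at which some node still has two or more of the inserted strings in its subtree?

Equivalently: take the maximum, over all pairs, of their longest common prefix length.
e.g. "mwrwrwfwwc" and "mwrwrwfwwcf" share the prefix "mwrwrwfwwc" of length 10; no pair shares a longer one.
Longest shared-prefix length: 10

10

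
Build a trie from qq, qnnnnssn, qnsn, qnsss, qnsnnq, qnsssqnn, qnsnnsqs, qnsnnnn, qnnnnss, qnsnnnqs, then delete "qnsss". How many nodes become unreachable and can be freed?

After clearing the end-marker at "qnsss", prune upward until reaching a node still needed by another word.
Every node on "qnsss" is still needed (e.g. by "qnsssqnn"), so nothing is freed.
Nodes removed: 0

0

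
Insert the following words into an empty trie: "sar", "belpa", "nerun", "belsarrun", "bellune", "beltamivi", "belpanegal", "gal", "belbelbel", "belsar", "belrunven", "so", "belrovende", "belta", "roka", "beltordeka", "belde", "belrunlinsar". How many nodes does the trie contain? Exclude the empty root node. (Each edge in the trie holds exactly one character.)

Insert word by word; a character creates a node only if that edge doesn't already exist:
  "sar" → 3 new (s, a, r)
  "belpa" → 5 new (b, e, l, p, a)
  "nerun" → 5 new (n, e, r, u, n)
  "belsarrun" → prefix "bel" already present; 6 new (s, a, r, r, u, n)
  "bellune" → prefix "bel" already present; 4 new (l, u, n, e)
  "beltamivi" → prefix "bel" already present; 6 new (t, a, m, i, v, i)
  "belpanegal" → prefix "belpa" already present; 5 new (n, e, g, a, l)
  "gal" → 3 new (g, a, l)
  "belbelbel" → prefix "bel" already present; 6 new (b, e, l, b, e, l)
  "belsar" → prefix "belsar" already present; 0 new (none)
  "belrunven" → prefix "bel" already present; 6 new (r, u, n, v, e, n)
  "so" → prefix "s" already present; 1 new (o)
  "belrovende" → prefix "belr" already present; 6 new (o, v, e, n, d, e)
  "belta" → prefix "belta" already present; 0 new (none)
  "roka" → 4 new (r, o, k, a)
  "beltordeka" → prefix "belt" already present; 6 new (o, r, d, e, k, a)
  "belde" → prefix "bel" already present; 2 new (d, e)
  "belrunlinsar" → prefix "belrun" already present; 6 new (l, i, n, s, a, r)
Total nodes = 3 + 5 + 5 + 6 + 4 + 6 + 5 + 3 + 6 + 0 + 6 + 1 + 6 + 0 + 4 + 6 + 2 + 6 = 74

74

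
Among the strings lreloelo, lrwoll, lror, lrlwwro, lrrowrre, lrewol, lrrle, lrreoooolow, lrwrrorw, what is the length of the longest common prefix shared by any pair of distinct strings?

3

Equivalently: take the maximum, over all pairs, of their longest common prefix length.
"lreloelo" and "lrewol" agree on "lre" (3 characters) before diverging; nothing deeper is shared.
Longest shared-prefix length: 3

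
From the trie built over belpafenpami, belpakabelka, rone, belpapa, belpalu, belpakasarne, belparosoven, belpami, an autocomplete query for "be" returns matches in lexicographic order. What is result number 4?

belpalu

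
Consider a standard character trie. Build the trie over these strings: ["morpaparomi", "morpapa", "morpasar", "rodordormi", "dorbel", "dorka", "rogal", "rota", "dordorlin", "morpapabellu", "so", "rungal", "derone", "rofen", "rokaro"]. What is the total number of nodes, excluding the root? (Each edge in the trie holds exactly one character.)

For each word, the new-node count is its length minus the longest prefix already in the trie:
  "morpaparomi" → 11 new (m, o, r, p, a, p, a, r, o, m, i)
  "morpapa" → prefix "morpapa" already present; 0 new (none)
  "morpasar" → prefix "morpa" already present; 3 new (s, a, r)
  "rodordormi" → 10 new (r, o, d, o, r, d, o, r, m, i)
  "dorbel" → 6 new (d, o, r, b, e, l)
  "dorka" → prefix "dor" already present; 2 new (k, a)
  "rogal" → prefix "ro" already present; 3 new (g, a, l)
  "rota" → prefix "ro" already present; 2 new (t, a)
  "dordorlin" → prefix "dor" already present; 6 new (d, o, r, l, i, n)
  "morpapabellu" → prefix "morpapa" already present; 5 new (b, e, l, l, u)
  "so" → 2 new (s, o)
  "rungal" → prefix "r" already present; 5 new (u, n, g, a, l)
  "derone" → prefix "d" already present; 5 new (e, r, o, n, e)
  "rofen" → prefix "ro" already present; 3 new (f, e, n)
  "rokaro" → prefix "ro" already present; 4 new (k, a, r, o)
Total nodes = 11 + 0 + 3 + 10 + 6 + 2 + 3 + 2 + 6 + 5 + 2 + 5 + 5 + 3 + 4 = 67

67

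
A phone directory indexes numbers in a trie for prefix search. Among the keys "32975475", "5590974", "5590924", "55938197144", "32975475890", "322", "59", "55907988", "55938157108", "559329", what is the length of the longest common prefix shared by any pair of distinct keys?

Equivalently: take the maximum, over all pairs, of their longest common prefix length.
"32975475" and "32975475890" agree on "32975475" (8 characters) before diverging; nothing deeper is shared.
Longest shared-prefix length: 8

8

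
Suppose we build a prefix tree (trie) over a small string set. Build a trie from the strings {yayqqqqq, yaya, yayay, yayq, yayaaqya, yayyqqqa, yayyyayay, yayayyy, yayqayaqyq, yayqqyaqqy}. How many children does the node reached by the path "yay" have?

Walk "yay" from the root, arriving at one node.
Distinct next characters after "yay": a, q, y.
That node has 3 child edges.

3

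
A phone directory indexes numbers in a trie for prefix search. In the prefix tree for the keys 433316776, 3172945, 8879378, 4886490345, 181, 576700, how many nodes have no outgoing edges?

Leaves are exactly the stored words that no other stored word extends.
Those words: "181", "3172945", "433316776", "4886490345", "576700", "8879378"
Leaf count: 6

6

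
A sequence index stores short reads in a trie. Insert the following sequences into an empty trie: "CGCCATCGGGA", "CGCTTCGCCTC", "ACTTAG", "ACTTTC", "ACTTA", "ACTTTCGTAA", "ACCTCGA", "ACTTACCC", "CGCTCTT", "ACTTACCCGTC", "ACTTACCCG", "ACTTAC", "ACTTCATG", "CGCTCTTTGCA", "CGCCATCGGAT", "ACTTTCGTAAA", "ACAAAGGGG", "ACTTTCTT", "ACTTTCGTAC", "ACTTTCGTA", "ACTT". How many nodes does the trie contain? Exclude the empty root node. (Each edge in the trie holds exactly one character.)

66

Trace insertions, counting only characters that open a new branch:
  "CGCCATCGGGA" → 11 new (C, G, C, C, A, T, C, G, G, G, A)
  "CGCTTCGCCTC" → prefix "CGC" already present; 8 new (T, T, C, G, C, C, T, C)
  "ACTTAG" → 6 new (A, C, T, T, A, G)
  "ACTTTC" → prefix "ACTT" already present; 2 new (T, C)
  "ACTTA" → prefix "ACTTA" already present; 0 new (none)
  "ACTTTCGTAA" → prefix "ACTTTC" already present; 4 new (G, T, A, A)
  "ACCTCGA" → prefix "AC" already present; 5 new (C, T, C, G, A)
  "ACTTACCC" → prefix "ACTTA" already present; 3 new (C, C, C)
  "CGCTCTT" → prefix "CGCT" already present; 3 new (C, T, T)
  "ACTTACCCGTC" → prefix "ACTTACCC" already present; 3 new (G, T, C)
  "ACTTACCCG" → prefix "ACTTACCCG" already present; 0 new (none)
  "ACTTAC" → prefix "ACTTAC" already present; 0 new (none)
  "ACTTCATG" → prefix "ACTT" already present; 4 new (C, A, T, G)
  "CGCTCTTTGCA" → prefix "CGCTCTT" already present; 4 new (T, G, C, A)
  "CGCCATCGGAT" → prefix "CGCCATCGG" already present; 2 new (A, T)
  "ACTTTCGTAAA" → prefix "ACTTTCGTAA" already present; 1 new (A)
  "ACAAAGGGG" → prefix "AC" already present; 7 new (A, A, A, G, G, G, G)
  "ACTTTCTT" → prefix "ACTTTC" already present; 2 new (T, T)
  "ACTTTCGTAC" → prefix "ACTTTCGTA" already present; 1 new (C)
  "ACTTTCGTA" → prefix "ACTTTCGTA" already present; 0 new (none)
  "ACTT" → prefix "ACTT" already present; 0 new (none)
Total nodes = 11 + 8 + 6 + 2 + 0 + 4 + 5 + 3 + 3 + 3 + 0 + 0 + 4 + 4 + 2 + 1 + 7 + 2 + 1 + 0 + 0 = 66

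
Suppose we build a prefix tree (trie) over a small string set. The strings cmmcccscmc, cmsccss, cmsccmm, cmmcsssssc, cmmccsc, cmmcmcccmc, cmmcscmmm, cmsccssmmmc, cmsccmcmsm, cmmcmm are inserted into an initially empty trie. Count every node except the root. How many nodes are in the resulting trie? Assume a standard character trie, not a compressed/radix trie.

44

Trace insertions, counting only characters that open a new branch:
  "cmmcccscmc" → 10 new (c, m, m, c, c, c, s, c, m, c)
  "cmsccss" → prefix "cm" already present; 5 new (s, c, c, s, s)
  "cmsccmm" → prefix "cmscc" already present; 2 new (m, m)
  "cmmcsssssc" → prefix "cmmc" already present; 6 new (s, s, s, s, s, c)
  "cmmccsc" → prefix "cmmcc" already present; 2 new (s, c)
  "cmmcmcccmc" → prefix "cmmc" already present; 6 new (m, c, c, c, m, c)
  "cmmcscmmm" → prefix "cmmcs" already present; 4 new (c, m, m, m)
  "cmsccssmmmc" → prefix "cmsccss" already present; 4 new (m, m, m, c)
  "cmsccmcmsm" → prefix "cmsccm" already present; 4 new (c, m, s, m)
  "cmmcmm" → prefix "cmmcm" already present; 1 new (m)
Total nodes = 10 + 5 + 2 + 6 + 2 + 6 + 4 + 4 + 4 + 1 = 44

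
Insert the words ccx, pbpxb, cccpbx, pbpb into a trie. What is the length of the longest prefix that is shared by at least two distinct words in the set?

3

Equivalently: take the maximum, over all pairs, of their longest common prefix length.
"pbpb" and "pbpxb" agree on "pbp" (3 characters) before diverging; nothing deeper is shared.
Longest shared-prefix length: 3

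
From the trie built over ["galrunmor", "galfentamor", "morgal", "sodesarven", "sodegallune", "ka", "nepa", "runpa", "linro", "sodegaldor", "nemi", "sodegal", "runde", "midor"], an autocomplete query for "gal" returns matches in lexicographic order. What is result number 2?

galrunmor

Words with prefix "gal", in lexicographic order: "galfentamor", "galrunmor"
Position 2: galrunmor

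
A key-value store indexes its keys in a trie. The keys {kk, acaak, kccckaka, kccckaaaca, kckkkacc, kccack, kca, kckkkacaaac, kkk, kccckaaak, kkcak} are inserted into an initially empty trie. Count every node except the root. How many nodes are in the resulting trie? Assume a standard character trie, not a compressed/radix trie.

37

Trie structure (* marks end of a word):
(root)
├─ a
│  └─ c
│     └─ a
│        └─ a
│           └─ k *
└─ k
   ├─ c
   │  ├─ a *
   │  ├─ c
   │  │  ├─ a
   │  │  │  └─ c
   │  │  │     └─ k *
   │  │  └─ c
   │  │     └─ k
   │  │        └─ a
   │  │           ├─ a
   │  │           │  └─ a
   │  │           │     ├─ c
   │  │           │     │  └─ a *
   │  │           │     └─ k *
   │  │           └─ k
   │  │              └─ a *
   │  └─ k
   │     └─ k
   │        └─ k
   │           └─ a
   │              └─ c
   │                 ├─ a
   │                 │  └─ a
   │                 │     └─ a
   │                 │        └─ c *
   │                 └─ c *
   └─ k *
      ├─ c
      │  └─ a
      │     └─ k *
      └─ k *
Counting every labelled node above: 37.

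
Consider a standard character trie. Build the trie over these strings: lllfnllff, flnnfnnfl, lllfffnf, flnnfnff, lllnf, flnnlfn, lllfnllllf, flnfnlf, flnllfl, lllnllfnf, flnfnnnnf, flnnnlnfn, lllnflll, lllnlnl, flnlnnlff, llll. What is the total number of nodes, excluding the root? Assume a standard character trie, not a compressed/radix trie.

65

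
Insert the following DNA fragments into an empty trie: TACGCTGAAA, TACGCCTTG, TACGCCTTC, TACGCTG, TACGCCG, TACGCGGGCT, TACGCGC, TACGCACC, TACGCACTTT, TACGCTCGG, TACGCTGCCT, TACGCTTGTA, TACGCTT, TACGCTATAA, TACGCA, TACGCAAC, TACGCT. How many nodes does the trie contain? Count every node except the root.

Insert word by word; a character creates a node only if that edge doesn't already exist:
  "TACGCTGAAA" → 10 new (T, A, C, G, C, T, G, A, A, A)
  "TACGCCTTG" → prefix "TACGC" already present; 4 new (C, T, T, G)
  "TACGCCTTC" → prefix "TACGCCTT" already present; 1 new (C)
  "TACGCTG" → prefix "TACGCTG" already present; 0 new (none)
  "TACGCCG" → prefix "TACGCC" already present; 1 new (G)
  "TACGCGGGCT" → prefix "TACGC" already present; 5 new (G, G, G, C, T)
  "TACGCGC" → prefix "TACGCG" already present; 1 new (C)
  "TACGCACC" → prefix "TACGC" already present; 3 new (A, C, C)
  "TACGCACTTT" → prefix "TACGCAC" already present; 3 new (T, T, T)
  "TACGCTCGG" → prefix "TACGCT" already present; 3 new (C, G, G)
  "TACGCTGCCT" → prefix "TACGCTG" already present; 3 new (C, C, T)
  "TACGCTTGTA" → prefix "TACGCT" already present; 4 new (T, G, T, A)
  "TACGCTT" → prefix "TACGCTT" already present; 0 new (none)
  "TACGCTATAA" → prefix "TACGCT" already present; 4 new (A, T, A, A)
  "TACGCA" → prefix "TACGCA" already present; 0 new (none)
  "TACGCAAC" → prefix "TACGCA" already present; 2 new (A, C)
  "TACGCT" → prefix "TACGCT" already present; 0 new (none)
Total nodes = 10 + 4 + 1 + 0 + 1 + 5 + 1 + 3 + 3 + 3 + 3 + 4 + 0 + 4 + 0 + 2 + 0 = 44

44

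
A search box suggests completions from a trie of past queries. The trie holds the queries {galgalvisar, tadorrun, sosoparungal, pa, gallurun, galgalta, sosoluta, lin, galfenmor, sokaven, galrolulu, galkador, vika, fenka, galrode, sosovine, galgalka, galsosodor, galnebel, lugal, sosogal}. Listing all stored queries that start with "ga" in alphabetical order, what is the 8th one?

galrode

DFS of the "ga" subtree visits, in order: "galfenmor", "galgalka", "galgalta", "galgalvisar", "galkador", "gallurun", "galnebel", "galrode", "galrolulu", "galsosodor"
The 8th is galrode.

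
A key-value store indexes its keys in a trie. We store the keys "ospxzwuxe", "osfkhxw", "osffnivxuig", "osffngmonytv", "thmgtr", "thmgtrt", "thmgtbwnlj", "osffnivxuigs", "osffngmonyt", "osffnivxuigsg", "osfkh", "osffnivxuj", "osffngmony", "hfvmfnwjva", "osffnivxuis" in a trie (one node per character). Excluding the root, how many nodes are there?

55

Trace insertions, counting only characters that open a new branch:
  "ospxzwuxe" → 9 new (o, s, p, x, z, w, u, x, e)
  "osfkhxw" → prefix "os" already present; 5 new (f, k, h, x, w)
  "osffnivxuig" → prefix "osf" already present; 8 new (f, n, i, v, x, u, i, g)
  "osffngmonytv" → prefix "osffn" already present; 7 new (g, m, o, n, y, t, v)
  "thmgtr" → 6 new (t, h, m, g, t, r)
  "thmgtrt" → prefix "thmgtr" already present; 1 new (t)
  "thmgtbwnlj" → prefix "thmgt" already present; 5 new (b, w, n, l, j)
  "osffnivxuigs" → prefix "osffnivxuig" already present; 1 new (s)
  "osffngmonyt" → prefix "osffngmonyt" already present; 0 new (none)
  "osffnivxuigsg" → prefix "osffnivxuigs" already present; 1 new (g)
  "osfkh" → prefix "osfkh" already present; 0 new (none)
  "osffnivxuj" → prefix "osffnivxu" already present; 1 new (j)
  "osffngmony" → prefix "osffngmony" already present; 0 new (none)
  "hfvmfnwjva" → 10 new (h, f, v, m, f, n, w, j, v, a)
  "osffnivxuis" → prefix "osffnivxui" already present; 1 new (s)
Total nodes = 9 + 5 + 8 + 7 + 6 + 1 + 5 + 1 + 0 + 1 + 0 + 1 + 0 + 10 + 1 = 55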